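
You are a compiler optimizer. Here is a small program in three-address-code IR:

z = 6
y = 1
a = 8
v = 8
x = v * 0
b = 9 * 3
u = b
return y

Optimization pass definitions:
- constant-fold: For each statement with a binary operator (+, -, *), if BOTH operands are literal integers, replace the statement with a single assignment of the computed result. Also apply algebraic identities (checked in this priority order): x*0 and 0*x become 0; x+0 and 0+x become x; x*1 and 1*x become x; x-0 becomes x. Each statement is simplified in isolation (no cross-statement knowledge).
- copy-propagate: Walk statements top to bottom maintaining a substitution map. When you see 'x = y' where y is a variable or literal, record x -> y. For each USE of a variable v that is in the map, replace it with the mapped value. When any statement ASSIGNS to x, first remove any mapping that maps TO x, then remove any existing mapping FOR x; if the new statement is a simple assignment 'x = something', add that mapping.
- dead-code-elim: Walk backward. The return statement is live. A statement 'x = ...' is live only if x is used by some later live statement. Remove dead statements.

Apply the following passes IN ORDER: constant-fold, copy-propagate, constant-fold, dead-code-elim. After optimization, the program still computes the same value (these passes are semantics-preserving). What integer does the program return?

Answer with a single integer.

Initial IR:
  z = 6
  y = 1
  a = 8
  v = 8
  x = v * 0
  b = 9 * 3
  u = b
  return y
After constant-fold (8 stmts):
  z = 6
  y = 1
  a = 8
  v = 8
  x = 0
  b = 27
  u = b
  return y
After copy-propagate (8 stmts):
  z = 6
  y = 1
  a = 8
  v = 8
  x = 0
  b = 27
  u = 27
  return 1
After constant-fold (8 stmts):
  z = 6
  y = 1
  a = 8
  v = 8
  x = 0
  b = 27
  u = 27
  return 1
After dead-code-elim (1 stmts):
  return 1
Evaluate:
  z = 6  =>  z = 6
  y = 1  =>  y = 1
  a = 8  =>  a = 8
  v = 8  =>  v = 8
  x = v * 0  =>  x = 0
  b = 9 * 3  =>  b = 27
  u = b  =>  u = 27
  return y = 1

Answer: 1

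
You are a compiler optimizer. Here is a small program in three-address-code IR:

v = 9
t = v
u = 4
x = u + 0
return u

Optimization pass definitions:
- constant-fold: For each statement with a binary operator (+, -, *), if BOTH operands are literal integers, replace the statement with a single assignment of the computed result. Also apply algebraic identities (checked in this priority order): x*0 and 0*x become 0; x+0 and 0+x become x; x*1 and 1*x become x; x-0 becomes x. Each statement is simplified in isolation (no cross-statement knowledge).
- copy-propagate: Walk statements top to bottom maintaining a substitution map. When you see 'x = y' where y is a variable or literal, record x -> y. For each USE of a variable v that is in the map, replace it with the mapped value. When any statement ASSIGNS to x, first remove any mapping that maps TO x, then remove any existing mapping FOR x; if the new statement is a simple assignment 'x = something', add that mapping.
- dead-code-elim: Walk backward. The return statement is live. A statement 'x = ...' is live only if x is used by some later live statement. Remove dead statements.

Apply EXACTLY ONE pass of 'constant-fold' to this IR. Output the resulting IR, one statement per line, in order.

Applying constant-fold statement-by-statement:
  [1] v = 9  (unchanged)
  [2] t = v  (unchanged)
  [3] u = 4  (unchanged)
  [4] x = u + 0  -> x = u
  [5] return u  (unchanged)
Result (5 stmts):
  v = 9
  t = v
  u = 4
  x = u
  return u

Answer: v = 9
t = v
u = 4
x = u
return u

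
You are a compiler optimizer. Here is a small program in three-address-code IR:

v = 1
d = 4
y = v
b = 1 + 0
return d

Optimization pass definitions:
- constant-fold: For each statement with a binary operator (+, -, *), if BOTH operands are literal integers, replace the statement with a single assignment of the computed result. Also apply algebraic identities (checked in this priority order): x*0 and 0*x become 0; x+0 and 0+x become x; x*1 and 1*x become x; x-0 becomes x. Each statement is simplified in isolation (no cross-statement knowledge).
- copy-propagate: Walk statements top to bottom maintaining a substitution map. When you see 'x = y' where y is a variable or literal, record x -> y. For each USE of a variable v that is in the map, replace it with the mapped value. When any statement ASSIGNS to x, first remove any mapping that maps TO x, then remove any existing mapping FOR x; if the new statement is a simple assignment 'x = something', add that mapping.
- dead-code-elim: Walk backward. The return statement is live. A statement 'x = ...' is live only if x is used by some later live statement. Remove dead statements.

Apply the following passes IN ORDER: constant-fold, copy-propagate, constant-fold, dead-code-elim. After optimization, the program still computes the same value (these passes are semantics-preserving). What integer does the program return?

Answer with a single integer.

Initial IR:
  v = 1
  d = 4
  y = v
  b = 1 + 0
  return d
After constant-fold (5 stmts):
  v = 1
  d = 4
  y = v
  b = 1
  return d
After copy-propagate (5 stmts):
  v = 1
  d = 4
  y = 1
  b = 1
  return 4
After constant-fold (5 stmts):
  v = 1
  d = 4
  y = 1
  b = 1
  return 4
After dead-code-elim (1 stmts):
  return 4
Evaluate:
  v = 1  =>  v = 1
  d = 4  =>  d = 4
  y = v  =>  y = 1
  b = 1 + 0  =>  b = 1
  return d = 4

Answer: 4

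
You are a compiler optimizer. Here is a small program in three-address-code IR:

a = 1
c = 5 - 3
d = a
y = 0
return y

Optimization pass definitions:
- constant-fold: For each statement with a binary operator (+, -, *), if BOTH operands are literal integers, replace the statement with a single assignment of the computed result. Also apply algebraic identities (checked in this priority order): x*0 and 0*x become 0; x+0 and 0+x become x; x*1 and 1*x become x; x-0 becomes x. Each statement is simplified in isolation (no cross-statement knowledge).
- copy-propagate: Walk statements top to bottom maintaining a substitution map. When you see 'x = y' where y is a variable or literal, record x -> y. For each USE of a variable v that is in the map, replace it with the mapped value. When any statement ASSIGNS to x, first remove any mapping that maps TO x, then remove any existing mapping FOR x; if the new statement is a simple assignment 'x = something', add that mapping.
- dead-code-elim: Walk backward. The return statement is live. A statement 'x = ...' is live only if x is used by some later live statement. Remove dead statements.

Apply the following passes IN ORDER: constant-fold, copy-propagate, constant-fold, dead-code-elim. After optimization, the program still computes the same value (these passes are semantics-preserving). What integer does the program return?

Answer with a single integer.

Answer: 0

Derivation:
Initial IR:
  a = 1
  c = 5 - 3
  d = a
  y = 0
  return y
After constant-fold (5 stmts):
  a = 1
  c = 2
  d = a
  y = 0
  return y
After copy-propagate (5 stmts):
  a = 1
  c = 2
  d = 1
  y = 0
  return 0
After constant-fold (5 stmts):
  a = 1
  c = 2
  d = 1
  y = 0
  return 0
After dead-code-elim (1 stmts):
  return 0
Evaluate:
  a = 1  =>  a = 1
  c = 5 - 3  =>  c = 2
  d = a  =>  d = 1
  y = 0  =>  y = 0
  return y = 0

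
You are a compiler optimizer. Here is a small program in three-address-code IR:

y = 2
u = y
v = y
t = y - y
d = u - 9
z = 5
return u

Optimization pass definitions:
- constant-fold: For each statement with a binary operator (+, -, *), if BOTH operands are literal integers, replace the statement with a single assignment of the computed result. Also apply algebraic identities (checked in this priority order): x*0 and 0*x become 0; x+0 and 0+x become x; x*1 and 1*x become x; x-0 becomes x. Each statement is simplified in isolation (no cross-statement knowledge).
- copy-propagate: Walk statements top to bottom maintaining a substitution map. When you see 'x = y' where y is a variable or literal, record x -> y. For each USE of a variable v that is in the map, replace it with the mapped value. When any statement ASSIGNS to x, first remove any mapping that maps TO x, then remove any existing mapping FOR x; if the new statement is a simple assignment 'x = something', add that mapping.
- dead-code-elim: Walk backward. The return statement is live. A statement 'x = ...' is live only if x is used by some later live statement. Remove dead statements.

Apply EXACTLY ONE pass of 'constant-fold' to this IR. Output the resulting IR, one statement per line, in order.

Answer: y = 2
u = y
v = y
t = y - y
d = u - 9
z = 5
return u

Derivation:
Applying constant-fold statement-by-statement:
  [1] y = 2  (unchanged)
  [2] u = y  (unchanged)
  [3] v = y  (unchanged)
  [4] t = y - y  (unchanged)
  [5] d = u - 9  (unchanged)
  [6] z = 5  (unchanged)
  [7] return u  (unchanged)
Result (7 stmts):
  y = 2
  u = y
  v = y
  t = y - y
  d = u - 9
  z = 5
  return u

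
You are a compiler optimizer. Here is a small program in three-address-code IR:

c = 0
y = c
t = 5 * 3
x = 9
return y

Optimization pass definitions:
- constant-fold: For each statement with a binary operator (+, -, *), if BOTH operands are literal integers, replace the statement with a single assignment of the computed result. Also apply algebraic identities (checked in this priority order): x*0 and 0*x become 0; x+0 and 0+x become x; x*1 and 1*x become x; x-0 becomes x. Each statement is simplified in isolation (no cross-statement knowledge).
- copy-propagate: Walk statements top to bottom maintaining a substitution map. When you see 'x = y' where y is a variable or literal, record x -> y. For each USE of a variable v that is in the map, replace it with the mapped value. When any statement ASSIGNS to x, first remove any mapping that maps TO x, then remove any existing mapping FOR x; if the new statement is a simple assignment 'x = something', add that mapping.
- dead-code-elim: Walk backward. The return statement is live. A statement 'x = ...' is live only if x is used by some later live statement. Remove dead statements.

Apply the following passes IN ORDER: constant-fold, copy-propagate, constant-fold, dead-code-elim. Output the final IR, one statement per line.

Initial IR:
  c = 0
  y = c
  t = 5 * 3
  x = 9
  return y
After constant-fold (5 stmts):
  c = 0
  y = c
  t = 15
  x = 9
  return y
After copy-propagate (5 stmts):
  c = 0
  y = 0
  t = 15
  x = 9
  return 0
After constant-fold (5 stmts):
  c = 0
  y = 0
  t = 15
  x = 9
  return 0
After dead-code-elim (1 stmts):
  return 0

Answer: return 0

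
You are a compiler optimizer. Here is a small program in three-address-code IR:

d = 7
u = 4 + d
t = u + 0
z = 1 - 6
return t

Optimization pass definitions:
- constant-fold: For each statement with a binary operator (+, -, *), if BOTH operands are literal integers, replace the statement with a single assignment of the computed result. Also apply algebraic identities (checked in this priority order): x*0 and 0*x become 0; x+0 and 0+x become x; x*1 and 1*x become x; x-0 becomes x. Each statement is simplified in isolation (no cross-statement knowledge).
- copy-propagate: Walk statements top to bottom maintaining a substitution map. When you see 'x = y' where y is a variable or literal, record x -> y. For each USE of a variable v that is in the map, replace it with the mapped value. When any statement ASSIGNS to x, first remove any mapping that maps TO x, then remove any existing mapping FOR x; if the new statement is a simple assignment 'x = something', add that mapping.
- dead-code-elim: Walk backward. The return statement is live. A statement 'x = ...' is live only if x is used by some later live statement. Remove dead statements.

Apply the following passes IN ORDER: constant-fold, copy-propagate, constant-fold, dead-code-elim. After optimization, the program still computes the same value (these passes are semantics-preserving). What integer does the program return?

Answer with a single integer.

Answer: 11

Derivation:
Initial IR:
  d = 7
  u = 4 + d
  t = u + 0
  z = 1 - 6
  return t
After constant-fold (5 stmts):
  d = 7
  u = 4 + d
  t = u
  z = -5
  return t
After copy-propagate (5 stmts):
  d = 7
  u = 4 + 7
  t = u
  z = -5
  return u
After constant-fold (5 stmts):
  d = 7
  u = 11
  t = u
  z = -5
  return u
After dead-code-elim (2 stmts):
  u = 11
  return u
Evaluate:
  d = 7  =>  d = 7
  u = 4 + d  =>  u = 11
  t = u + 0  =>  t = 11
  z = 1 - 6  =>  z = -5
  return t = 11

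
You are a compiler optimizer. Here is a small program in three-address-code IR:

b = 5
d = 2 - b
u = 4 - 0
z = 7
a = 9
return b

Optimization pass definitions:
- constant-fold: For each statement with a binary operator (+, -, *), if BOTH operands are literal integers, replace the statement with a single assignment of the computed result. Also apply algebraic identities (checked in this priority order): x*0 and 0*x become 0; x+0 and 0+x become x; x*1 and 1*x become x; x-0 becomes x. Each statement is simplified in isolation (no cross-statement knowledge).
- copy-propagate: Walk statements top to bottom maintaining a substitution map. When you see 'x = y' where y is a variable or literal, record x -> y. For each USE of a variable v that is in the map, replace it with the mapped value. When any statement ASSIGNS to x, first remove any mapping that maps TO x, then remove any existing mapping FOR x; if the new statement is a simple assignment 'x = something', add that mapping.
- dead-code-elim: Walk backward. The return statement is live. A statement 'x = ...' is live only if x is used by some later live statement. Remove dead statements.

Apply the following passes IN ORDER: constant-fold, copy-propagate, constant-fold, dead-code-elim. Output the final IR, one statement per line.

Initial IR:
  b = 5
  d = 2 - b
  u = 4 - 0
  z = 7
  a = 9
  return b
After constant-fold (6 stmts):
  b = 5
  d = 2 - b
  u = 4
  z = 7
  a = 9
  return b
After copy-propagate (6 stmts):
  b = 5
  d = 2 - 5
  u = 4
  z = 7
  a = 9
  return 5
After constant-fold (6 stmts):
  b = 5
  d = -3
  u = 4
  z = 7
  a = 9
  return 5
After dead-code-elim (1 stmts):
  return 5

Answer: return 5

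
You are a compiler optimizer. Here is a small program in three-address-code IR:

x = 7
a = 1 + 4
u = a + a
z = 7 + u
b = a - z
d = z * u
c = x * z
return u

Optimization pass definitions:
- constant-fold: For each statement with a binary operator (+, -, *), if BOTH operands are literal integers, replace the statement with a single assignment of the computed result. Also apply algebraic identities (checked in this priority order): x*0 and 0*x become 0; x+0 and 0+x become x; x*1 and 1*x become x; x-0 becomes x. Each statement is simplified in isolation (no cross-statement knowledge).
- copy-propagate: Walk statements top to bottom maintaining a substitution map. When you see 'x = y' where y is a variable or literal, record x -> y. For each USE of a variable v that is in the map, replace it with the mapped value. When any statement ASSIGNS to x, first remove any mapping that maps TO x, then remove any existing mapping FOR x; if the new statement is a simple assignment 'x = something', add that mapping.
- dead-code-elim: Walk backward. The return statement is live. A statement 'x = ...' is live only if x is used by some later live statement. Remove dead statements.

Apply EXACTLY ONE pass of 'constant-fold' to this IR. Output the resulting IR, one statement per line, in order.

Applying constant-fold statement-by-statement:
  [1] x = 7  (unchanged)
  [2] a = 1 + 4  -> a = 5
  [3] u = a + a  (unchanged)
  [4] z = 7 + u  (unchanged)
  [5] b = a - z  (unchanged)
  [6] d = z * u  (unchanged)
  [7] c = x * z  (unchanged)
  [8] return u  (unchanged)
Result (8 stmts):
  x = 7
  a = 5
  u = a + a
  z = 7 + u
  b = a - z
  d = z * u
  c = x * z
  return u

Answer: x = 7
a = 5
u = a + a
z = 7 + u
b = a - z
d = z * u
c = x * z
return u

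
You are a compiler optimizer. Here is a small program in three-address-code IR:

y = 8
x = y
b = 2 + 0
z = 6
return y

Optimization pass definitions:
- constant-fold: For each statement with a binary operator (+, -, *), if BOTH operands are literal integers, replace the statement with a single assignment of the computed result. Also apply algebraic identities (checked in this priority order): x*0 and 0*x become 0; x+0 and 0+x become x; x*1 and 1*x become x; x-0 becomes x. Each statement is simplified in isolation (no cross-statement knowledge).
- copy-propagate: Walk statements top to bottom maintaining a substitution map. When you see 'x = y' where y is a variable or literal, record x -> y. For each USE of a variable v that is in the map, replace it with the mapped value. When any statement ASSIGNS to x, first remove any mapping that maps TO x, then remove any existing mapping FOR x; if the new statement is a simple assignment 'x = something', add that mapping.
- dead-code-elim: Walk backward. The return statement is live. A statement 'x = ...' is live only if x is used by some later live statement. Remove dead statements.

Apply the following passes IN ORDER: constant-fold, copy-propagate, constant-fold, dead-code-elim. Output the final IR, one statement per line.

Initial IR:
  y = 8
  x = y
  b = 2 + 0
  z = 6
  return y
After constant-fold (5 stmts):
  y = 8
  x = y
  b = 2
  z = 6
  return y
After copy-propagate (5 stmts):
  y = 8
  x = 8
  b = 2
  z = 6
  return 8
After constant-fold (5 stmts):
  y = 8
  x = 8
  b = 2
  z = 6
  return 8
After dead-code-elim (1 stmts):
  return 8

Answer: return 8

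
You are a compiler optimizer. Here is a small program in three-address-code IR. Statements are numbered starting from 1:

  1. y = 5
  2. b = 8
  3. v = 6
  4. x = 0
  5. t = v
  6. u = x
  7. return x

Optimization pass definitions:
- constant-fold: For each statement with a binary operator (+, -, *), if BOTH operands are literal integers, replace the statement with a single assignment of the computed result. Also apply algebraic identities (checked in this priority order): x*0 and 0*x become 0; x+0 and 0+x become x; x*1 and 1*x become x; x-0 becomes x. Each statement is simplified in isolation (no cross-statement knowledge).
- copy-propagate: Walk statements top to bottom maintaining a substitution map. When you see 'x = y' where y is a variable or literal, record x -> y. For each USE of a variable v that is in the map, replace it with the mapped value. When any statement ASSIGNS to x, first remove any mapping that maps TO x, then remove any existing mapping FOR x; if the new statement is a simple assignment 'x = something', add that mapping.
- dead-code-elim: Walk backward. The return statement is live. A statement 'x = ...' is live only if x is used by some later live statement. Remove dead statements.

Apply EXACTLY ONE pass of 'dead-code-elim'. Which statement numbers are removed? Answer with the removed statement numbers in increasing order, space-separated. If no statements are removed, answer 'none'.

Answer: 1 2 3 5 6

Derivation:
Backward liveness scan:
Stmt 1 'y = 5': DEAD (y not in live set [])
Stmt 2 'b = 8': DEAD (b not in live set [])
Stmt 3 'v = 6': DEAD (v not in live set [])
Stmt 4 'x = 0': KEEP (x is live); live-in = []
Stmt 5 't = v': DEAD (t not in live set ['x'])
Stmt 6 'u = x': DEAD (u not in live set ['x'])
Stmt 7 'return x': KEEP (return); live-in = ['x']
Removed statement numbers: [1, 2, 3, 5, 6]
Surviving IR:
  x = 0
  return x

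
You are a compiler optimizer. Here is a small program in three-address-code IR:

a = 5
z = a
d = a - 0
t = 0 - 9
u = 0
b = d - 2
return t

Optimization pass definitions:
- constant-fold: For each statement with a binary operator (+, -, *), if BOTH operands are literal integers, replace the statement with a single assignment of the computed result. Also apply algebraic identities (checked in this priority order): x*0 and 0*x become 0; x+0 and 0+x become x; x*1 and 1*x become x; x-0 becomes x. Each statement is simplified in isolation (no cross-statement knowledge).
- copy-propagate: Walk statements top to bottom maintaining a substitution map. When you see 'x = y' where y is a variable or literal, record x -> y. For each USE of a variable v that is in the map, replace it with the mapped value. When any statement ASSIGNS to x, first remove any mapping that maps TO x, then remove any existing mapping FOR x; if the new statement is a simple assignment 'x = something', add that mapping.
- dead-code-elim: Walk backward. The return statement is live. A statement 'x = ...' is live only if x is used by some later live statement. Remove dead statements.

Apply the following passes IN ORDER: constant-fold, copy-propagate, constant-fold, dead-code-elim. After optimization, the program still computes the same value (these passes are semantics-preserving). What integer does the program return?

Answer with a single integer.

Answer: -9

Derivation:
Initial IR:
  a = 5
  z = a
  d = a - 0
  t = 0 - 9
  u = 0
  b = d - 2
  return t
After constant-fold (7 stmts):
  a = 5
  z = a
  d = a
  t = -9
  u = 0
  b = d - 2
  return t
After copy-propagate (7 stmts):
  a = 5
  z = 5
  d = 5
  t = -9
  u = 0
  b = 5 - 2
  return -9
After constant-fold (7 stmts):
  a = 5
  z = 5
  d = 5
  t = -9
  u = 0
  b = 3
  return -9
After dead-code-elim (1 stmts):
  return -9
Evaluate:
  a = 5  =>  a = 5
  z = a  =>  z = 5
  d = a - 0  =>  d = 5
  t = 0 - 9  =>  t = -9
  u = 0  =>  u = 0
  b = d - 2  =>  b = 3
  return t = -9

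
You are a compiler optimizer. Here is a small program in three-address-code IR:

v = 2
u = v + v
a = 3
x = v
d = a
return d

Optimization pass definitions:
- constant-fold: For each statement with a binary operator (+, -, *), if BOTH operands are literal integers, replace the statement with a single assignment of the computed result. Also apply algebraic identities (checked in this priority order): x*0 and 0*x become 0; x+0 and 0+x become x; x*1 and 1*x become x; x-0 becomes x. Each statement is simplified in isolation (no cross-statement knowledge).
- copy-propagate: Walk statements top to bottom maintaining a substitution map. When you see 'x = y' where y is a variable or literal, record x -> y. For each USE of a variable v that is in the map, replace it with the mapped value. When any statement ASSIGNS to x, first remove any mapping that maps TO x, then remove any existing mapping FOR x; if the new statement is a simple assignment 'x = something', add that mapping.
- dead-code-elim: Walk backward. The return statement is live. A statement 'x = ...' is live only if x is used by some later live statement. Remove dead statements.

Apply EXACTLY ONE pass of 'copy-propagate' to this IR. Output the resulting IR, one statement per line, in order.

Applying copy-propagate statement-by-statement:
  [1] v = 2  (unchanged)
  [2] u = v + v  -> u = 2 + 2
  [3] a = 3  (unchanged)
  [4] x = v  -> x = 2
  [5] d = a  -> d = 3
  [6] return d  -> return 3
Result (6 stmts):
  v = 2
  u = 2 + 2
  a = 3
  x = 2
  d = 3
  return 3

Answer: v = 2
u = 2 + 2
a = 3
x = 2
d = 3
return 3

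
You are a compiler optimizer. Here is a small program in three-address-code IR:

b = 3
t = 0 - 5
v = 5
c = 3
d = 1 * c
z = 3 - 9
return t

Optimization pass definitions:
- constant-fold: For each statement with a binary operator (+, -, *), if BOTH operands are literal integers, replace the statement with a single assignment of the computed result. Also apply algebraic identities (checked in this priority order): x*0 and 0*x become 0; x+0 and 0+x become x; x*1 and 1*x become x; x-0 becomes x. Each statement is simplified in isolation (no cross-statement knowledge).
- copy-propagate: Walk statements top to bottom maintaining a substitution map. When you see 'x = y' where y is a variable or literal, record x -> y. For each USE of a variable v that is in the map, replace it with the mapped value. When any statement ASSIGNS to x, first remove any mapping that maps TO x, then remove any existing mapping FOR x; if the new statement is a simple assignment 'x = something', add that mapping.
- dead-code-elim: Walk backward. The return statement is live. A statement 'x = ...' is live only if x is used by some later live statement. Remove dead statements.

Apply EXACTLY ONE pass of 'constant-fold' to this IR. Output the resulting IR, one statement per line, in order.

Answer: b = 3
t = -5
v = 5
c = 3
d = c
z = -6
return t

Derivation:
Applying constant-fold statement-by-statement:
  [1] b = 3  (unchanged)
  [2] t = 0 - 5  -> t = -5
  [3] v = 5  (unchanged)
  [4] c = 3  (unchanged)
  [5] d = 1 * c  -> d = c
  [6] z = 3 - 9  -> z = -6
  [7] return t  (unchanged)
Result (7 stmts):
  b = 3
  t = -5
  v = 5
  c = 3
  d = c
  z = -6
  return t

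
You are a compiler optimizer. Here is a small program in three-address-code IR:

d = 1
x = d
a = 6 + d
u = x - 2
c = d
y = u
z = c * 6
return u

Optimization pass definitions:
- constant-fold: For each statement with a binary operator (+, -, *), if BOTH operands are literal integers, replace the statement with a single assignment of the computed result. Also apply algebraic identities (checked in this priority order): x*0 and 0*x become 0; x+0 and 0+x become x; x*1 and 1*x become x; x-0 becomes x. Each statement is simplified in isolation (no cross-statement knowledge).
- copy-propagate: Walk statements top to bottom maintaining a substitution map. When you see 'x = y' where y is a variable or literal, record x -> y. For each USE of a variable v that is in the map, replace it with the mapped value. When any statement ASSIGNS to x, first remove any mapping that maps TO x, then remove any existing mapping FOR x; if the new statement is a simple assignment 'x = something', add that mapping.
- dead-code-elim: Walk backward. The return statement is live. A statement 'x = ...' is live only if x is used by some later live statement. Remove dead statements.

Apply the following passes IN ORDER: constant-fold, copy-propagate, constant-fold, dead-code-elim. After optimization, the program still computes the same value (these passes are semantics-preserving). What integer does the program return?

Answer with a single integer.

Answer: -1

Derivation:
Initial IR:
  d = 1
  x = d
  a = 6 + d
  u = x - 2
  c = d
  y = u
  z = c * 6
  return u
After constant-fold (8 stmts):
  d = 1
  x = d
  a = 6 + d
  u = x - 2
  c = d
  y = u
  z = c * 6
  return u
After copy-propagate (8 stmts):
  d = 1
  x = 1
  a = 6 + 1
  u = 1 - 2
  c = 1
  y = u
  z = 1 * 6
  return u
After constant-fold (8 stmts):
  d = 1
  x = 1
  a = 7
  u = -1
  c = 1
  y = u
  z = 6
  return u
After dead-code-elim (2 stmts):
  u = -1
  return u
Evaluate:
  d = 1  =>  d = 1
  x = d  =>  x = 1
  a = 6 + d  =>  a = 7
  u = x - 2  =>  u = -1
  c = d  =>  c = 1
  y = u  =>  y = -1
  z = c * 6  =>  z = 6
  return u = -1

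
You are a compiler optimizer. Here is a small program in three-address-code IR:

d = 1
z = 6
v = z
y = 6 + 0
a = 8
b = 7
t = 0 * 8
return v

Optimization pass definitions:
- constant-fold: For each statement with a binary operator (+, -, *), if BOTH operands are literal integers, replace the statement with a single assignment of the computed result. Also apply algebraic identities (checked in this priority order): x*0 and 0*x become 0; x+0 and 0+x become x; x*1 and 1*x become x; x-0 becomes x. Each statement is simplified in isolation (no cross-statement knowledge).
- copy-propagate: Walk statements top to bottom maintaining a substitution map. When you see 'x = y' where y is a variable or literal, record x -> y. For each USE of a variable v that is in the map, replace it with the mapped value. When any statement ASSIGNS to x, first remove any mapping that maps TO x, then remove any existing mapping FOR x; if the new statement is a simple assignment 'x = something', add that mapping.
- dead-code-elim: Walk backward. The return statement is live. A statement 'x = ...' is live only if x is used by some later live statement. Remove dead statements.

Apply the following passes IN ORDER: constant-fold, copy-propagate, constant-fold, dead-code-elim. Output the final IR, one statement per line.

Answer: return 6

Derivation:
Initial IR:
  d = 1
  z = 6
  v = z
  y = 6 + 0
  a = 8
  b = 7
  t = 0 * 8
  return v
After constant-fold (8 stmts):
  d = 1
  z = 6
  v = z
  y = 6
  a = 8
  b = 7
  t = 0
  return v
After copy-propagate (8 stmts):
  d = 1
  z = 6
  v = 6
  y = 6
  a = 8
  b = 7
  t = 0
  return 6
After constant-fold (8 stmts):
  d = 1
  z = 6
  v = 6
  y = 6
  a = 8
  b = 7
  t = 0
  return 6
After dead-code-elim (1 stmts):
  return 6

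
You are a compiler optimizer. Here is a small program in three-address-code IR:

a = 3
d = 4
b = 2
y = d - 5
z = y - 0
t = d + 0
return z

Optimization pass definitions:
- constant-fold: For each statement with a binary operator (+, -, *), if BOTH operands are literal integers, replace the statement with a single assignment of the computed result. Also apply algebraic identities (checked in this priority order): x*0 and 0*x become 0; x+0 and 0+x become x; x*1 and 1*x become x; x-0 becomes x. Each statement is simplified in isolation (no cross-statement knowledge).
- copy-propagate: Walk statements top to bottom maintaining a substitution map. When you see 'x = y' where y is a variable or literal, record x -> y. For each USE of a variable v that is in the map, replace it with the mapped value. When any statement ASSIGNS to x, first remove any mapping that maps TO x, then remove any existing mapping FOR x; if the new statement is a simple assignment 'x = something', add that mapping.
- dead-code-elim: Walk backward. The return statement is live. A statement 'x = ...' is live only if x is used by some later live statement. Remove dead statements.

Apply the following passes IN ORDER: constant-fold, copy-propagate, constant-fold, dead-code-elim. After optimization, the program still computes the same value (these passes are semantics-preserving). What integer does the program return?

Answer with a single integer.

Initial IR:
  a = 3
  d = 4
  b = 2
  y = d - 5
  z = y - 0
  t = d + 0
  return z
After constant-fold (7 stmts):
  a = 3
  d = 4
  b = 2
  y = d - 5
  z = y
  t = d
  return z
After copy-propagate (7 stmts):
  a = 3
  d = 4
  b = 2
  y = 4 - 5
  z = y
  t = 4
  return y
After constant-fold (7 stmts):
  a = 3
  d = 4
  b = 2
  y = -1
  z = y
  t = 4
  return y
After dead-code-elim (2 stmts):
  y = -1
  return y
Evaluate:
  a = 3  =>  a = 3
  d = 4  =>  d = 4
  b = 2  =>  b = 2
  y = d - 5  =>  y = -1
  z = y - 0  =>  z = -1
  t = d + 0  =>  t = 4
  return z = -1

Answer: -1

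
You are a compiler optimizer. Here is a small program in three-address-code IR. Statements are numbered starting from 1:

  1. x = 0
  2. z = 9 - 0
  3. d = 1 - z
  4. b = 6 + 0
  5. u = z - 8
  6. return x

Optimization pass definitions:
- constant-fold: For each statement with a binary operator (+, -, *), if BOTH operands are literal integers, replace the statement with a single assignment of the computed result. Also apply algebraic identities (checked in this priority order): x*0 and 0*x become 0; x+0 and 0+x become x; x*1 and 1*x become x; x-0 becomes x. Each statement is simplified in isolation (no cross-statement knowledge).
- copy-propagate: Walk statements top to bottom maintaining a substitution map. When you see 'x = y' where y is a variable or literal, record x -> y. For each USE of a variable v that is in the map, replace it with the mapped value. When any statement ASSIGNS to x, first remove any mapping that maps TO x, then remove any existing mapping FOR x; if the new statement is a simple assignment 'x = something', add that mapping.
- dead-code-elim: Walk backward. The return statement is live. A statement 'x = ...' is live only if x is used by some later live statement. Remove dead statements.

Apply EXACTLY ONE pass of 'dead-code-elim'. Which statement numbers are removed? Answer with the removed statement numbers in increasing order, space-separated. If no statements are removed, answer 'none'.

Answer: 2 3 4 5

Derivation:
Backward liveness scan:
Stmt 1 'x = 0': KEEP (x is live); live-in = []
Stmt 2 'z = 9 - 0': DEAD (z not in live set ['x'])
Stmt 3 'd = 1 - z': DEAD (d not in live set ['x'])
Stmt 4 'b = 6 + 0': DEAD (b not in live set ['x'])
Stmt 5 'u = z - 8': DEAD (u not in live set ['x'])
Stmt 6 'return x': KEEP (return); live-in = ['x']
Removed statement numbers: [2, 3, 4, 5]
Surviving IR:
  x = 0
  return x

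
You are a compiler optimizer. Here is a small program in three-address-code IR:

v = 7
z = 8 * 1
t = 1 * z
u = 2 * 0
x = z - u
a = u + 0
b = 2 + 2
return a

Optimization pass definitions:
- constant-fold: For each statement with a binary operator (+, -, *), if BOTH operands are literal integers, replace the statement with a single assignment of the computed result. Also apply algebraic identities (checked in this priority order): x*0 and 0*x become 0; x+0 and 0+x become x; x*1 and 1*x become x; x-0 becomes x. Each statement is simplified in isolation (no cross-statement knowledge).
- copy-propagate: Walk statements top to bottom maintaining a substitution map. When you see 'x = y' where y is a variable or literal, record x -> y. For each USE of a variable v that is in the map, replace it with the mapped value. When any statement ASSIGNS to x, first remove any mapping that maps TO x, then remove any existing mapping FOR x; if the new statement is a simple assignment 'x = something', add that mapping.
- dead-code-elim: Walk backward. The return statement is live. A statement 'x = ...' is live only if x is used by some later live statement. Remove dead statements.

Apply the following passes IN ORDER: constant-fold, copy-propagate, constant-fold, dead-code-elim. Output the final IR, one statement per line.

Initial IR:
  v = 7
  z = 8 * 1
  t = 1 * z
  u = 2 * 0
  x = z - u
  a = u + 0
  b = 2 + 2
  return a
After constant-fold (8 stmts):
  v = 7
  z = 8
  t = z
  u = 0
  x = z - u
  a = u
  b = 4
  return a
After copy-propagate (8 stmts):
  v = 7
  z = 8
  t = 8
  u = 0
  x = 8 - 0
  a = 0
  b = 4
  return 0
After constant-fold (8 stmts):
  v = 7
  z = 8
  t = 8
  u = 0
  x = 8
  a = 0
  b = 4
  return 0
After dead-code-elim (1 stmts):
  return 0

Answer: return 0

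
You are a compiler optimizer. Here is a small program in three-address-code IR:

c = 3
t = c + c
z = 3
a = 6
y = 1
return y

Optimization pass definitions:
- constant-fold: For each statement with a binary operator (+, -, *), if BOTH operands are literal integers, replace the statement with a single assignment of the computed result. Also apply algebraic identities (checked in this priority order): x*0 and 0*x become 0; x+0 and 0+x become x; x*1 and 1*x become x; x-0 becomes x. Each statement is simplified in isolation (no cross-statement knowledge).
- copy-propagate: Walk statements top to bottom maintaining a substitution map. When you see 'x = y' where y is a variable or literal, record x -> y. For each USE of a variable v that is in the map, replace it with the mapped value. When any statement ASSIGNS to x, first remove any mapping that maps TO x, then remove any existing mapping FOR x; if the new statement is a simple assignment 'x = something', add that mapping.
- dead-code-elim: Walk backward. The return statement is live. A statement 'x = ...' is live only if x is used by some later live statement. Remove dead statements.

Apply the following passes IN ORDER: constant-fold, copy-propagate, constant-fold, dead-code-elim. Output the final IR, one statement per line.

Answer: return 1

Derivation:
Initial IR:
  c = 3
  t = c + c
  z = 3
  a = 6
  y = 1
  return y
After constant-fold (6 stmts):
  c = 3
  t = c + c
  z = 3
  a = 6
  y = 1
  return y
After copy-propagate (6 stmts):
  c = 3
  t = 3 + 3
  z = 3
  a = 6
  y = 1
  return 1
After constant-fold (6 stmts):
  c = 3
  t = 6
  z = 3
  a = 6
  y = 1
  return 1
After dead-code-elim (1 stmts):
  return 1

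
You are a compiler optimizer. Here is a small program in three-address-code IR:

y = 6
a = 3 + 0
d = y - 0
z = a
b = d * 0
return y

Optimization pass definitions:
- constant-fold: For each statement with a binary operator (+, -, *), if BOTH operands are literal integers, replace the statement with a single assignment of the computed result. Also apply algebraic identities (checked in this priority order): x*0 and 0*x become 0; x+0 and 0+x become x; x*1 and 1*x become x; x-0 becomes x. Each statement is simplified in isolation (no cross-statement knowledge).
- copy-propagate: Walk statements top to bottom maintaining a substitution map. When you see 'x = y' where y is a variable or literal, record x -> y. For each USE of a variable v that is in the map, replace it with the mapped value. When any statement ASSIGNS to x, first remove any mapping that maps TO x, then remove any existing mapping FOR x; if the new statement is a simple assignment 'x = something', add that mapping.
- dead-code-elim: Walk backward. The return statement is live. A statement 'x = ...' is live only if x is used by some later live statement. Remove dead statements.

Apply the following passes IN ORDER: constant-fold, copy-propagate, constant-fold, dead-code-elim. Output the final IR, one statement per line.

Answer: return 6

Derivation:
Initial IR:
  y = 6
  a = 3 + 0
  d = y - 0
  z = a
  b = d * 0
  return y
After constant-fold (6 stmts):
  y = 6
  a = 3
  d = y
  z = a
  b = 0
  return y
After copy-propagate (6 stmts):
  y = 6
  a = 3
  d = 6
  z = 3
  b = 0
  return 6
After constant-fold (6 stmts):
  y = 6
  a = 3
  d = 6
  z = 3
  b = 0
  return 6
After dead-code-elim (1 stmts):
  return 6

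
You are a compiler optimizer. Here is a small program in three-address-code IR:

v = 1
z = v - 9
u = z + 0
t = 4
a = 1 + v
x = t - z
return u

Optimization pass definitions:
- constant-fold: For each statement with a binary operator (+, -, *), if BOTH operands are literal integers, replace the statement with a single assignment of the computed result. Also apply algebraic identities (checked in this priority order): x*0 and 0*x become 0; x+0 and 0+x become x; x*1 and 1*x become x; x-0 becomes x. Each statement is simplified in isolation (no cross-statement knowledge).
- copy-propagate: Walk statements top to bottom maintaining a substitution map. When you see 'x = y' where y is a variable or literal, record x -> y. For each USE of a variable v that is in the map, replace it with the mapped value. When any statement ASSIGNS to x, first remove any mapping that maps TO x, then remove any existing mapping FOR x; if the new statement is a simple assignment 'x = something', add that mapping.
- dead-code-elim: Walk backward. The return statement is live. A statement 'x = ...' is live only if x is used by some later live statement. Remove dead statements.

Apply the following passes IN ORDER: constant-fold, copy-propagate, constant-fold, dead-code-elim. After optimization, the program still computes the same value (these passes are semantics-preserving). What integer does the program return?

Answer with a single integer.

Answer: -8

Derivation:
Initial IR:
  v = 1
  z = v - 9
  u = z + 0
  t = 4
  a = 1 + v
  x = t - z
  return u
After constant-fold (7 stmts):
  v = 1
  z = v - 9
  u = z
  t = 4
  a = 1 + v
  x = t - z
  return u
After copy-propagate (7 stmts):
  v = 1
  z = 1 - 9
  u = z
  t = 4
  a = 1 + 1
  x = 4 - z
  return z
After constant-fold (7 stmts):
  v = 1
  z = -8
  u = z
  t = 4
  a = 2
  x = 4 - z
  return z
After dead-code-elim (2 stmts):
  z = -8
  return z
Evaluate:
  v = 1  =>  v = 1
  z = v - 9  =>  z = -8
  u = z + 0  =>  u = -8
  t = 4  =>  t = 4
  a = 1 + v  =>  a = 2
  x = t - z  =>  x = 12
  return u = -8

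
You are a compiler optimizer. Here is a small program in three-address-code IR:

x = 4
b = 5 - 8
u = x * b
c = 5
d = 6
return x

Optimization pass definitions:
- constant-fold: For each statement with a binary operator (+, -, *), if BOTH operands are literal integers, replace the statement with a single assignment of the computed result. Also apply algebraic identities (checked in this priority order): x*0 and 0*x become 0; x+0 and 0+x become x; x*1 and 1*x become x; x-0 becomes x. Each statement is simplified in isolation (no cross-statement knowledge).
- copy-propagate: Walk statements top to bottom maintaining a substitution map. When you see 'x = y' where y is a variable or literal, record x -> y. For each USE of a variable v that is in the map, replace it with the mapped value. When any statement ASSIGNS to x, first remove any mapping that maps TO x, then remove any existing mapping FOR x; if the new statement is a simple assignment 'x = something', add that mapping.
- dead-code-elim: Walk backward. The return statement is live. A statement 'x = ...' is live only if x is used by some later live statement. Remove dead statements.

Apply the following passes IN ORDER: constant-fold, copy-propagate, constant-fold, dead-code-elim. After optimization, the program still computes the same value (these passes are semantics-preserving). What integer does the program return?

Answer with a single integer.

Initial IR:
  x = 4
  b = 5 - 8
  u = x * b
  c = 5
  d = 6
  return x
After constant-fold (6 stmts):
  x = 4
  b = -3
  u = x * b
  c = 5
  d = 6
  return x
After copy-propagate (6 stmts):
  x = 4
  b = -3
  u = 4 * -3
  c = 5
  d = 6
  return 4
After constant-fold (6 stmts):
  x = 4
  b = -3
  u = -12
  c = 5
  d = 6
  return 4
After dead-code-elim (1 stmts):
  return 4
Evaluate:
  x = 4  =>  x = 4
  b = 5 - 8  =>  b = -3
  u = x * b  =>  u = -12
  c = 5  =>  c = 5
  d = 6  =>  d = 6
  return x = 4

Answer: 4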